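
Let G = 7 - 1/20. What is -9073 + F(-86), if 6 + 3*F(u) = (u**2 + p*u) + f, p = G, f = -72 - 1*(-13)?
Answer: -204857/30 ≈ -6828.6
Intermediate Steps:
G = 139/20 (G = 7 - 1*1/20 = 7 - 1/20 = 139/20 ≈ 6.9500)
f = -59 (f = -72 + 13 = -59)
p = 139/20 ≈ 6.9500
F(u) = -65/3 + u**2/3 + 139*u/60 (F(u) = -2 + ((u**2 + 139*u/20) - 59)/3 = -2 + (-59 + u**2 + 139*u/20)/3 = -2 + (-59/3 + u**2/3 + 139*u/60) = -65/3 + u**2/3 + 139*u/60)
-9073 + F(-86) = -9073 + (-65/3 + (1/3)*(-86)**2 + (139/60)*(-86)) = -9073 + (-65/3 + (1/3)*7396 - 5977/30) = -9073 + (-65/3 + 7396/3 - 5977/30) = -9073 + 67333/30 = -204857/30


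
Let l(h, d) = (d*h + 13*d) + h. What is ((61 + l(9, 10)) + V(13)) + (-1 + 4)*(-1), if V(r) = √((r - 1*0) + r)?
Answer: 287 + √26 ≈ 292.10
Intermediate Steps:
l(h, d) = h + 13*d + d*h (l(h, d) = (13*d + d*h) + h = h + 13*d + d*h)
V(r) = √2*√r (V(r) = √((r + 0) + r) = √(r + r) = √(2*r) = √2*√r)
((61 + l(9, 10)) + V(13)) + (-1 + 4)*(-1) = ((61 + (9 + 13*10 + 10*9)) + √2*√13) + (-1 + 4)*(-1) = ((61 + (9 + 130 + 90)) + √26) + 3*(-1) = ((61 + 229) + √26) - 3 = (290 + √26) - 3 = 287 + √26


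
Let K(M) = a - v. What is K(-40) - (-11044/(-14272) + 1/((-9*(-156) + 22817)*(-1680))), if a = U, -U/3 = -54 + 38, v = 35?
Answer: 55471115969/4537077720 ≈ 12.226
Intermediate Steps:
U = 48 (U = -3*(-54 + 38) = -3*(-16) = 48)
a = 48
K(M) = 13 (K(M) = 48 - 1*35 = 48 - 35 = 13)
K(-40) - (-11044/(-14272) + 1/((-9*(-156) + 22817)*(-1680))) = 13 - (-11044/(-14272) + 1/((-9*(-156) + 22817)*(-1680))) = 13 - (-11044*(-1/14272) - 1/1680/(1404 + 22817)) = 13 - (2761/3568 - 1/1680/24221) = 13 - (2761/3568 + (1/24221)*(-1/1680)) = 13 - (2761/3568 - 1/40691280) = 13 - 1*3510894391/4537077720 = 13 - 3510894391/4537077720 = 55471115969/4537077720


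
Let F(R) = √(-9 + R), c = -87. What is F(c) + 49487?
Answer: 49487 + 4*I*√6 ≈ 49487.0 + 9.798*I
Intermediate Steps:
F(c) + 49487 = √(-9 - 87) + 49487 = √(-96) + 49487 = 4*I*√6 + 49487 = 49487 + 4*I*√6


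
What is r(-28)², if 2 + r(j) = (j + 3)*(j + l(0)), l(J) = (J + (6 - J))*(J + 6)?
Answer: 40804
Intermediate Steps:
l(J) = 36 + 6*J (l(J) = 6*(6 + J) = 36 + 6*J)
r(j) = -2 + (3 + j)*(36 + j) (r(j) = -2 + (j + 3)*(j + (36 + 6*0)) = -2 + (3 + j)*(j + (36 + 0)) = -2 + (3 + j)*(j + 36) = -2 + (3 + j)*(36 + j))
r(-28)² = (106 + (-28)² + 39*(-28))² = (106 + 784 - 1092)² = (-202)² = 40804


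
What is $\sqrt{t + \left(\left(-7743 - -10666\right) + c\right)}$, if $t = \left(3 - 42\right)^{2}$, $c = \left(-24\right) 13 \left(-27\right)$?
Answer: $2 \sqrt{3217} \approx 113.44$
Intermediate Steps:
$c = 8424$ ($c = \left(-312\right) \left(-27\right) = 8424$)
$t = 1521$ ($t = \left(-39\right)^{2} = 1521$)
$\sqrt{t + \left(\left(-7743 - -10666\right) + c\right)} = \sqrt{1521 + \left(\left(-7743 - -10666\right) + 8424\right)} = \sqrt{1521 + \left(\left(-7743 + 10666\right) + 8424\right)} = \sqrt{1521 + \left(2923 + 8424\right)} = \sqrt{1521 + 11347} = \sqrt{12868} = 2 \sqrt{3217}$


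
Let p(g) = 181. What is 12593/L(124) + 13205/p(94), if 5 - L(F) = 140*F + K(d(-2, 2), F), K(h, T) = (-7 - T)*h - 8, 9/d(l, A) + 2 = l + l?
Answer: 458765169/6350747 ≈ 72.238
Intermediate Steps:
d(l, A) = 9/(-2 + 2*l) (d(l, A) = 9/(-2 + (l + l)) = 9/(-2 + 2*l))
K(h, T) = -8 + h*(-7 - T) (K(h, T) = h*(-7 - T) - 8 = -8 + h*(-7 - T))
L(F) = 5/2 - 283*F/2 (L(F) = 5 - (140*F + (-8 - 63/(2*(-1 - 2)) - F*9/(2*(-1 - 2)))) = 5 - (140*F + (-8 - 63/(2*(-3)) - F*(9/2)/(-3))) = 5 - (140*F + (-8 - 63*(-1)/(2*3) - F*(9/2)*(-⅓))) = 5 - (140*F + (-8 - 7*(-3/2) - 1*F*(-3/2))) = 5 - (140*F + (-8 + 21/2 + 3*F/2)) = 5 - (140*F + (5/2 + 3*F/2)) = 5 - (5/2 + 283*F/2) = 5 + (-5/2 - 283*F/2) = 5/2 - 283*F/2)
12593/L(124) + 13205/p(94) = 12593/(5/2 - 283/2*124) + 13205/181 = 12593/(5/2 - 17546) + 13205*(1/181) = 12593/(-35087/2) + 13205/181 = 12593*(-2/35087) + 13205/181 = -25186/35087 + 13205/181 = 458765169/6350747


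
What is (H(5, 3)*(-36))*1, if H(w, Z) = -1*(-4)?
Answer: -144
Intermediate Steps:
H(w, Z) = 4
(H(5, 3)*(-36))*1 = (4*(-36))*1 = -144*1 = -144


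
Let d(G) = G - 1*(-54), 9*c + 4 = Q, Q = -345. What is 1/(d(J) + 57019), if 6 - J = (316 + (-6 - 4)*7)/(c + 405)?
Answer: 1648/94065085 ≈ 1.7520e-5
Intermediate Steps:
c = -349/9 (c = -4/9 + (1/9)*(-345) = -4/9 - 115/3 = -349/9 ≈ -38.778)
J = 8781/1648 (J = 6 - (316 + (-6 - 4)*7)/(-349/9 + 405) = 6 - (316 - 10*7)/3296/9 = 6 - (316 - 70)*9/3296 = 6 - 246*9/3296 = 6 - 1*1107/1648 = 6 - 1107/1648 = 8781/1648 ≈ 5.3283)
d(G) = 54 + G (d(G) = G + 54 = 54 + G)
1/(d(J) + 57019) = 1/((54 + 8781/1648) + 57019) = 1/(97773/1648 + 57019) = 1/(94065085/1648) = 1648/94065085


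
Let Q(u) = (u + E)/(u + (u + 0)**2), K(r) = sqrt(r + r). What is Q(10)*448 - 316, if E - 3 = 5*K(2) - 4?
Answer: -13124/55 ≈ -238.62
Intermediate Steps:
K(r) = sqrt(2)*sqrt(r) (K(r) = sqrt(2*r) = sqrt(2)*sqrt(r))
E = 9 (E = 3 + (5*(sqrt(2)*sqrt(2)) - 4) = 3 + (5*2 - 4) = 3 + (10 - 4) = 3 + 6 = 9)
Q(u) = (9 + u)/(u + u**2) (Q(u) = (u + 9)/(u + (u + 0)**2) = (9 + u)/(u + u**2))
Q(10)*448 - 316 = ((9 + 10)/(10*(1 + 10)))*448 - 316 = ((1/10)*19/11)*448 - 316 = ((1/10)*(1/11)*19)*448 - 316 = (19/110)*448 - 316 = 4256/55 - 316 = -13124/55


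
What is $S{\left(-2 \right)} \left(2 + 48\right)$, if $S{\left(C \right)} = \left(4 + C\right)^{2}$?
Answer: $200$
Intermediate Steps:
$S{\left(-2 \right)} \left(2 + 48\right) = \left(4 - 2\right)^{2} \left(2 + 48\right) = 2^{2} \cdot 50 = 4 \cdot 50 = 200$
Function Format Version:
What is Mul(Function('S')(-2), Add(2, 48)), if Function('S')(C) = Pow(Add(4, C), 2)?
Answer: 200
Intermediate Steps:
Mul(Function('S')(-2), Add(2, 48)) = Mul(Pow(Add(4, -2), 2), Add(2, 48)) = Mul(Pow(2, 2), 50) = Mul(4, 50) = 200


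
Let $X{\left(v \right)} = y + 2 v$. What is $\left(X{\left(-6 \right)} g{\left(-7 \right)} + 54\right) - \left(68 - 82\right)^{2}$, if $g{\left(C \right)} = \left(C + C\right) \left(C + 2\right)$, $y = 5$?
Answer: $-632$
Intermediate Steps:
$X{\left(v \right)} = 5 + 2 v$
$g{\left(C \right)} = 2 C \left(2 + C\right)$
$\left(X{\left(-6 \right)} g{\left(-7 \right)} + 54\right) - \left(68 - 82\right)^{2} = \left(\left(5 + 2 \left(-6\right)\right) 2 \left(-7\right) \left(2 - 7\right) + 54\right) - \left(68 - 82\right)^{2} = \left(\left(5 - 12\right) 2 \left(-7\right) \left(-5\right) + 54\right) - \left(-14\right)^{2} = \left(\left(-7\right) 70 + 54\right) - 196 = \left(-490 + 54\right) - 196 = -436 - 196 = -632$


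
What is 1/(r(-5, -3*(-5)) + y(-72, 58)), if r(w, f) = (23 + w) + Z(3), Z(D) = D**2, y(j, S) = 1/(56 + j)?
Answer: 16/431 ≈ 0.037123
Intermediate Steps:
r(w, f) = 32 + w (r(w, f) = (23 + w) + 3**2 = (23 + w) + 9 = 32 + w)
1/(r(-5, -3*(-5)) + y(-72, 58)) = 1/((32 - 5) + 1/(56 - 72)) = 1/(27 + 1/(-16)) = 1/(27 - 1/16) = 1/(431/16) = 16/431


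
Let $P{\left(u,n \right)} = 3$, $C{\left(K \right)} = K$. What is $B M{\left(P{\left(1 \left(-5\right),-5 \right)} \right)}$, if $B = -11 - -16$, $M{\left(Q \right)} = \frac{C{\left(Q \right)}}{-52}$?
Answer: $- \frac{15}{52} \approx -0.28846$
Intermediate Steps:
$M{\left(Q \right)} = - \frac{Q}{52}$ ($M{\left(Q \right)} = \frac{Q}{-52} = Q \left(- \frac{1}{52}\right) = - \frac{Q}{52}$)
$B = 5$ ($B = -11 + 16 = 5$)
$B M{\left(P{\left(1 \left(-5\right),-5 \right)} \right)} = 5 \left(\left(- \frac{1}{52}\right) 3\right) = 5 \left(- \frac{3}{52}\right) = - \frac{15}{52}$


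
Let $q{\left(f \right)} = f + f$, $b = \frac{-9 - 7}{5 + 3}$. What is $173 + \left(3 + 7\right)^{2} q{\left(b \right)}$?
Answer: $-227$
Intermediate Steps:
$b = -2$ ($b = - \frac{16}{8} = \left(-16\right) \frac{1}{8} = -2$)
$q{\left(f \right)} = 2 f$
$173 + \left(3 + 7\right)^{2} q{\left(b \right)} = 173 + \left(3 + 7\right)^{2} \cdot 2 \left(-2\right) = 173 + 10^{2} \left(-4\right) = 173 + 100 \left(-4\right) = 173 - 400 = -227$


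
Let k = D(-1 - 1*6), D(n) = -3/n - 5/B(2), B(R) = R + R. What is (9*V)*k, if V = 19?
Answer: -3933/28 ≈ -140.46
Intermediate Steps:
B(R) = 2*R
D(n) = -5/4 - 3/n (D(n) = -3/n - 5/(2*2) = -3/n - 5/4 = -5/4 - 3/n)
k = -23/28 (k = -5/4 - 3/(-1 - 1*6) = -5/4 - 3/(-1 - 6) = -5/4 - 3/(-7) = -5/4 - 3*(-⅐) = -5/4 + 3/7 = -23/28 ≈ -0.82143)
(9*V)*k = (9*19)*(-23/28) = 171*(-23/28) = -3933/28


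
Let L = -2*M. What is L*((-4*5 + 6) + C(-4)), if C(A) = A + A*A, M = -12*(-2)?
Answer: 96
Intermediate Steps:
M = 24
L = -48 (L = -2*24 = -48)
C(A) = A + A²
L*((-4*5 + 6) + C(-4)) = -48*((-4*5 + 6) - 4*(1 - 4)) = -48*((-20 + 6) - 4*(-3)) = -48*(-14 + 12) = -48*(-2) = 96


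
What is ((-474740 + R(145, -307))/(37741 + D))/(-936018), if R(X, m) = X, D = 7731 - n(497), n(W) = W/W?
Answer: 474595/42561674478 ≈ 1.1151e-5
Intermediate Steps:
n(W) = 1
D = 7730 (D = 7731 - 1*1 = 7731 - 1 = 7730)
((-474740 + R(145, -307))/(37741 + D))/(-936018) = ((-474740 + 145)/(37741 + 7730))/(-936018) = -474595/45471*(-1/936018) = 474595/42561674478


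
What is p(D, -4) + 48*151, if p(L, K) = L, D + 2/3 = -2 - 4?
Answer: 21724/3 ≈ 7241.3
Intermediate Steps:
D = -20/3 (D = -⅔ + (-2 - 4) = -⅔ - 6 = -20/3 ≈ -6.6667)
p(D, -4) + 48*151 = -20/3 + 48*151 = -20/3 + 7248 = 21724/3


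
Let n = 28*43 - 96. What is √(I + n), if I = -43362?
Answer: I*√42254 ≈ 205.56*I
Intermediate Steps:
n = 1108 (n = 1204 - 96 = 1108)
√(I + n) = √(-43362 + 1108) = √(-42254) = I*√42254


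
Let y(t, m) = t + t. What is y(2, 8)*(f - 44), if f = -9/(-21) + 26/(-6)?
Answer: -4024/21 ≈ -191.62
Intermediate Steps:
y(t, m) = 2*t
f = -82/21 (f = -9*(-1/21) + 26*(-⅙) = 3/7 - 13/3 = -82/21 ≈ -3.9048)
y(2, 8)*(f - 44) = (2*2)*(-82/21 - 44) = 4*(-1006/21) = -4024/21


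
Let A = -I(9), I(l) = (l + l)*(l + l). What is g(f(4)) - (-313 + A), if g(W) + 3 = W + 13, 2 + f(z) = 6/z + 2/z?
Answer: 647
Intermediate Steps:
I(l) = 4*l² (I(l) = (2*l)*(2*l) = 4*l²)
f(z) = -2 + 8/z (f(z) = -2 + (6/z + 2/z) = -2 + 8/z)
A = -324 (A = -4*9² = -4*81 = -1*324 = -324)
g(W) = 10 + W (g(W) = -3 + (W + 13) = -3 + (13 + W) = 10 + W)
g(f(4)) - (-313 + A) = (10 + (-2 + 8/4)) - (-313 - 324) = (10 + (-2 + 8*(¼))) - 1*(-637) = (10 + (-2 + 2)) + 637 = (10 + 0) + 637 = 10 + 637 = 647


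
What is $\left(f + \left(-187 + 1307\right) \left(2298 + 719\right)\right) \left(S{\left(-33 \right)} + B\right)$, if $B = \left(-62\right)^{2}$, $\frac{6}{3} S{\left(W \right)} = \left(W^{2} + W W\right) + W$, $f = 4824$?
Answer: $16636767356$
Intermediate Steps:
$S{\left(W \right)} = W^{2} + \frac{W}{2}$ ($S{\left(W \right)} = \frac{\left(W^{2} + W W\right) + W}{2} = \frac{\left(W^{2} + W^{2}\right) + W}{2} = \frac{2 W^{2} + W}{2} = \frac{W + 2 W^{2}}{2} = W^{2} + \frac{W}{2}$)
$B = 3844$
$\left(f + \left(-187 + 1307\right) \left(2298 + 719\right)\right) \left(S{\left(-33 \right)} + B\right) = \left(4824 + \left(-187 + 1307\right) \left(2298 + 719\right)\right) \left(- 33 \left(\frac{1}{2} - 33\right) + 3844\right) = \left(4824 + 1120 \cdot 3017\right) \left(\left(-33\right) \left(- \frac{65}{2}\right) + 3844\right) = \left(4824 + 3379040\right) \left(\frac{2145}{2} + 3844\right) = 3383864 \cdot \frac{9833}{2} = 16636767356$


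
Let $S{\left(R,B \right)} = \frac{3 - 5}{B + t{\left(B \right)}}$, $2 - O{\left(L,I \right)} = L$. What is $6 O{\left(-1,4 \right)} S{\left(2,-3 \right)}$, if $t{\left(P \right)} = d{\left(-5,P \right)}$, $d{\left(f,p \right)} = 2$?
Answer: $36$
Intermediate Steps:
$t{\left(P \right)} = 2$
$O{\left(L,I \right)} = 2 - L$
$S{\left(R,B \right)} = - \frac{2}{2 + B}$ ($S{\left(R,B \right)} = \frac{3 - 5}{B + 2} = - \frac{2}{2 + B}$)
$6 O{\left(-1,4 \right)} S{\left(2,-3 \right)} = 6 \left(2 - -1\right) \left(- \frac{2}{2 - 3}\right) = 6 \left(2 + 1\right) \left(- \frac{2}{-1}\right) = 6 \cdot 3 \left(\left(-2\right) \left(-1\right)\right) = 18 \cdot 2 = 36$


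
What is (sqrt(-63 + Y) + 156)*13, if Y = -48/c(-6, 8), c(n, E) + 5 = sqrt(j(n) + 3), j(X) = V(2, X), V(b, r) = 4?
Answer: 2028 + 13*sqrt(-267 + 63*sqrt(7))/sqrt(5 - sqrt(7)) ≈ 2028.0 + 84.861*I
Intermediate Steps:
j(X) = 4
c(n, E) = -5 + sqrt(7) (c(n, E) = -5 + sqrt(4 + 3) = -5 + sqrt(7))
Y = -48/(-5 + sqrt(7)) ≈ 20.389
(sqrt(-63 + Y) + 156)*13 = (sqrt(-63 + (40/3 + 8*sqrt(7)/3)) + 156)*13 = (sqrt(-149/3 + 8*sqrt(7)/3) + 156)*13 = (156 + sqrt(-149/3 + 8*sqrt(7)/3))*13 = 2028 + 13*sqrt(-149/3 + 8*sqrt(7)/3)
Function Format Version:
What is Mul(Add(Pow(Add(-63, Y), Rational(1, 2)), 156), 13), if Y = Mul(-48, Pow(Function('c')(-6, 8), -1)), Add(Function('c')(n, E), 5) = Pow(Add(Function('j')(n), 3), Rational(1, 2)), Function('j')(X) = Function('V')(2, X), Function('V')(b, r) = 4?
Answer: Add(2028, Mul(13, Pow(Add(-267, Mul(63, Pow(7, Rational(1, 2)))), Rational(1, 2)), Pow(Add(5, Mul(-1, Pow(7, Rational(1, 2)))), Rational(-1, 2)))) ≈ Add(2028.0, Mul(84.861, I))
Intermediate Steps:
Function('j')(X) = 4
Function('c')(n, E) = Add(-5, Pow(7, Rational(1, 2))) (Function('c')(n, E) = Add(-5, Pow(Add(4, 3), Rational(1, 2))) = Add(-5, Pow(7, Rational(1, 2))))
Y = Mul(-48, Pow(Add(-5, Pow(7, Rational(1, 2))), -1)) ≈ 20.389
Mul(Add(Pow(Add(-63, Y), Rational(1, 2)), 156), 13) = Mul(Add(Pow(Add(-63, Add(Rational(40, 3), Mul(Rational(8, 3), Pow(7, Rational(1, 2))))), Rational(1, 2)), 156), 13) = Mul(Add(Pow(Add(Rational(-149, 3), Mul(Rational(8, 3), Pow(7, Rational(1, 2)))), Rational(1, 2)), 156), 13) = Mul(Add(156, Pow(Add(Rational(-149, 3), Mul(Rational(8, 3), Pow(7, Rational(1, 2)))), Rational(1, 2))), 13) = Add(2028, Mul(13, Pow(Add(Rational(-149, 3), Mul(Rational(8, 3), Pow(7, Rational(1, 2)))), Rational(1, 2))))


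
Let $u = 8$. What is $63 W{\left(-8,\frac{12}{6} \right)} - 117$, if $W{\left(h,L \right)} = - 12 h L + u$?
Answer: $12483$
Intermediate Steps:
$W{\left(h,L \right)} = 8 - 12 L h$ ($W{\left(h,L \right)} = - 12 h L + 8 = - 12 L h + 8 = 8 - 12 L h$)
$63 W{\left(-8,\frac{12}{6} \right)} - 117 = 63 \left(8 - 12 \cdot \frac{12}{6} \left(-8\right)\right) - 117 = 63 \left(8 - 12 \cdot 12 \cdot \frac{1}{6} \left(-8\right)\right) - 117 = 63 \left(8 - 24 \left(-8\right)\right) - 117 = 63 \left(8 + 192\right) - 117 = 63 \cdot 200 - 117 = 12600 - 117 = 12483$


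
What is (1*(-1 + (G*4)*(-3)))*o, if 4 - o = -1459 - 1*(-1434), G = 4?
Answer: -1421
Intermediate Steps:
o = 29 (o = 4 - (-1459 - 1*(-1434)) = 4 - (-1459 + 1434) = 4 - 1*(-25) = 4 + 25 = 29)
(1*(-1 + (G*4)*(-3)))*o = (1*(-1 + (4*4)*(-3)))*29 = (1*(-1 + 16*(-3)))*29 = (1*(-1 - 48))*29 = (1*(-49))*29 = -49*29 = -1421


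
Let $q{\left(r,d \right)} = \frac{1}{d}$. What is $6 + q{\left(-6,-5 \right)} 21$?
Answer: $\frac{9}{5} \approx 1.8$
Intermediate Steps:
$6 + q{\left(-6,-5 \right)} 21 = 6 + \frac{1}{-5} \cdot 21 = 6 - \frac{21}{5} = \frac{9}{5}$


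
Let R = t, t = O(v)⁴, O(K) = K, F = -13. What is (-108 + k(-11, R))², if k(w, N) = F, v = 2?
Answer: 14641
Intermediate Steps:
t = 16 (t = 2⁴ = 16)
R = 16
k(w, N) = -13
(-108 + k(-11, R))² = (-108 - 13)² = (-121)² = 14641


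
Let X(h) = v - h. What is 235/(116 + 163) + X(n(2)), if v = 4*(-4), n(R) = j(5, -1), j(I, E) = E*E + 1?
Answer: -4787/279 ≈ -17.158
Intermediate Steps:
j(I, E) = 1 + E² (j(I, E) = E² + 1 = 1 + E²)
n(R) = 2 (n(R) = 1 + (-1)² = 1 + 1 = 2)
v = -16
X(h) = -16 - h
235/(116 + 163) + X(n(2)) = 235/(116 + 163) + (-16 - 1*2) = 235/279 + (-16 - 2) = 235*(1/279) - 18 = 235/279 - 18 = -4787/279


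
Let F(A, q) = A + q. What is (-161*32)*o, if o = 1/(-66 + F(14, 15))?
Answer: 5152/37 ≈ 139.24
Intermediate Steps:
o = -1/37 (o = 1/(-66 + (14 + 15)) = 1/(-66 + 29) = 1/(-37) = -1/37 ≈ -0.027027)
(-161*32)*o = -161*32*(-1/37) = -5152*(-1/37) = 5152/37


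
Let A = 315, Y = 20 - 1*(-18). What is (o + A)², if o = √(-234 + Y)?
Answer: 99029 + 8820*I ≈ 99029.0 + 8820.0*I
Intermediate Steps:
Y = 38 (Y = 20 + 18 = 38)
o = 14*I (o = √(-234 + 38) = √(-196) = 14*I ≈ 14.0*I)
(o + A)² = (14*I + 315)² = (315 + 14*I)²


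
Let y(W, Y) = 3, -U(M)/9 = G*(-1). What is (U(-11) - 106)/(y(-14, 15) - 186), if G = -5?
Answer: 151/183 ≈ 0.82514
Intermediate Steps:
U(M) = -45 (U(M) = -(-45)*(-1) = -9*5 = -45)
(U(-11) - 106)/(y(-14, 15) - 186) = (-45 - 106)/(3 - 186) = -151/(-183) = -151*(-1/183) = 151/183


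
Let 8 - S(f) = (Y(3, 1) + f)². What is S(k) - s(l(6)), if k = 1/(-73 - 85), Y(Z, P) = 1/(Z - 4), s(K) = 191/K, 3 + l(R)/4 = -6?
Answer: 1380955/112338 ≈ 12.293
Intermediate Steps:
l(R) = -36 (l(R) = -12 + 4*(-6) = -12 - 24 = -36)
Y(Z, P) = 1/(-4 + Z)
k = -1/158 (k = 1/(-158) = -1/158 ≈ -0.0063291)
S(f) = 8 - (-1 + f)² (S(f) = 8 - (1/(-4 + 3) + f)² = 8 - (1/(-1) + f)² = 8 - (-1 + f)²)
S(k) - s(l(6)) = (8 - (-1 - 1/158)²) - 191/(-36) = (8 - (-159/158)²) - 191*(-1)/36 = (8 - 1*25281/24964) - 1*(-191/36) = (8 - 25281/24964) + 191/36 = 174431/24964 + 191/36 = 1380955/112338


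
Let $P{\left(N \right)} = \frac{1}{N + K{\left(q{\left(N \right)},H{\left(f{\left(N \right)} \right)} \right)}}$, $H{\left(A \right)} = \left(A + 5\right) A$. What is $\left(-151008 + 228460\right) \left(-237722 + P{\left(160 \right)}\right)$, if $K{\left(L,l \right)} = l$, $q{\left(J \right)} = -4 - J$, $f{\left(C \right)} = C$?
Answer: $- \frac{122255974424797}{6640} \approx -1.8412 \cdot 10^{10}$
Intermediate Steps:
$H{\left(A \right)} = A \left(5 + A\right)$ ($H{\left(A \right)} = \left(5 + A\right) A = A \left(5 + A\right)$)
$P{\left(N \right)} = \frac{1}{N + N \left(5 + N\right)}$
$\left(-151008 + 228460\right) \left(-237722 + P{\left(160 \right)}\right) = \left(-151008 + 228460\right) \left(-237722 + \frac{1}{160 \left(6 + 160\right)}\right) = 77452 \left(-237722 + \frac{1}{160 \cdot 166}\right) = 77452 \left(-237722 + \frac{1}{160} \cdot \frac{1}{166}\right) = 77452 \left(-237722 + \frac{1}{26560}\right) = 77452 \left(- \frac{6313896319}{26560}\right) = - \frac{122255974424797}{6640}$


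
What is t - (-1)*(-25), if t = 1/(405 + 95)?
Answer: -12499/500 ≈ -24.998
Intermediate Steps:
t = 1/500 ≈ 0.0020000
t - (-1)*(-25) = 1/500 - (-1)*(-25) = 1/500 - 1*25 = 1/500 - 25 = -12499/500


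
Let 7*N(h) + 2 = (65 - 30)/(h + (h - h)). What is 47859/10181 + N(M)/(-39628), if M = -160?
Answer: 424829368099/90373397632 ≈ 4.7008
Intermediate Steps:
N(h) = -2/7 + 5/h (N(h) = -2/7 + ((65 - 30)/(h + (h - h)))/7 = -2/7 + (35/(h + 0))/7 = -2/7 + (35/h)/7 = -2/7 + 5/h)
47859/10181 + N(M)/(-39628) = 47859/10181 + (-2/7 + 5/(-160))/(-39628) = 47859*(1/10181) + (-2/7 + 5*(-1/160))*(-1/39628) = 47859/10181 + (-2/7 - 1/32)*(-1/39628) = 47859/10181 - 71/224*(-1/39628) = 47859/10181 + 71/8876672 = 424829368099/90373397632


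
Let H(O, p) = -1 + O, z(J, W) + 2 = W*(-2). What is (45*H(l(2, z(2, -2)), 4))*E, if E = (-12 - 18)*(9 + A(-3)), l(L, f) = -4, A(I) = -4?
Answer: 33750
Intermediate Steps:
z(J, W) = -2 - 2*W (z(J, W) = -2 + W*(-2) = -2 - 2*W)
E = -150 (E = (-12 - 18)*(9 - 4) = -30*5 = -150)
(45*H(l(2, z(2, -2)), 4))*E = (45*(-1 - 4))*(-150) = (45*(-5))*(-150) = -225*(-150) = 33750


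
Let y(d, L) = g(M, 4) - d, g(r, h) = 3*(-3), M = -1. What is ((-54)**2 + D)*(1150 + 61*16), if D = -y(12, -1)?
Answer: 6244062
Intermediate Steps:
g(r, h) = -9
y(d, L) = -9 - d
D = 21 (D = -(-9 - 1*12) = -(-9 - 12) = -1*(-21) = 21)
((-54)**2 + D)*(1150 + 61*16) = ((-54)**2 + 21)*(1150 + 61*16) = (2916 + 21)*(1150 + 976) = 2937*2126 = 6244062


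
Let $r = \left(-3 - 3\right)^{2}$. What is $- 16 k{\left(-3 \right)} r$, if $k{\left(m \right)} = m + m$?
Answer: $3456$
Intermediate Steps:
$r = 36$ ($r = \left(-6\right)^{2} = 36$)
$k{\left(m \right)} = 2 m$
$- 16 k{\left(-3 \right)} r = - 16 \cdot 2 \left(-3\right) 36 = \left(-16\right) \left(-6\right) 36 = 96 \cdot 36 = 3456$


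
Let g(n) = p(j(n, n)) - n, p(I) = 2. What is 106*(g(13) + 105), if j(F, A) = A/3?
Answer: 9964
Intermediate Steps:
j(F, A) = A/3 (j(F, A) = A*(⅓) = A/3)
g(n) = 2 - n
106*(g(13) + 105) = 106*((2 - 1*13) + 105) = 106*((2 - 13) + 105) = 106*(-11 + 105) = 106*94 = 9964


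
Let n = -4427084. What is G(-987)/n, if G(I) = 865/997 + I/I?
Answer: -931/2206901374 ≈ -4.2186e-7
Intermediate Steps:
G(I) = 1862/997 (G(I) = 865*(1/997) + 1 = 865/997 + 1 = 1862/997)
G(-987)/n = (1862/997)/(-4427084) = (1862/997)*(-1/4427084) = -931/2206901374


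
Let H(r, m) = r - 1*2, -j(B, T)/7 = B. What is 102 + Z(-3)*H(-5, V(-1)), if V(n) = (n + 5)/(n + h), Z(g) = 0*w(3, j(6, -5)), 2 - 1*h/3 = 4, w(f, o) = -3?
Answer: 102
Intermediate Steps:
j(B, T) = -7*B
h = -6 (h = 6 - 3*4 = 6 - 12 = -6)
Z(g) = 0 (Z(g) = 0*(-3) = 0)
V(n) = (5 + n)/(-6 + n) (V(n) = (n + 5)/(n - 6) = (5 + n)/(-6 + n))
H(r, m) = -2 + r (H(r, m) = r - 2 = -2 + r)
102 + Z(-3)*H(-5, V(-1)) = 102 + 0*(-2 - 5) = 102 + 0*(-7) = 102 + 0 = 102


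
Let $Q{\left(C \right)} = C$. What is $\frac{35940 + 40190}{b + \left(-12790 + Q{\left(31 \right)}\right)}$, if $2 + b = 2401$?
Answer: $- \frac{7613}{1036} \approx -7.3485$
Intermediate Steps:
$b = 2399$ ($b = -2 + 2401 = 2399$)
$\frac{35940 + 40190}{b + \left(-12790 + Q{\left(31 \right)}\right)} = \frac{35940 + 40190}{2399 + \left(-12790 + 31\right)} = \frac{76130}{2399 - 12759} = \frac{76130}{-10360} = 76130 \left(- \frac{1}{10360}\right) = - \frac{7613}{1036}$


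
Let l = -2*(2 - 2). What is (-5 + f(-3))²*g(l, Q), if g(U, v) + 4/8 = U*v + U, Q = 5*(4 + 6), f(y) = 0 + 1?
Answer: -8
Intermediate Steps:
f(y) = 1
l = 0 (l = -2*0 = 0)
Q = 50 (Q = 5*10 = 50)
g(U, v) = -½ + U + U*v (g(U, v) = -½ + (U*v + U) = -½ + (U + U*v) = -½ + U + U*v)
(-5 + f(-3))²*g(l, Q) = (-5 + 1)²*(-½ + 0 + 0*50) = (-4)²*(-½ + 0 + 0) = 16*(-½) = -8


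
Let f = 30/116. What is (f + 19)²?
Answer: 1247689/3364 ≈ 370.89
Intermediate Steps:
f = 15/58 (f = 30*(1/116) = 15/58 ≈ 0.25862)
(f + 19)² = (15/58 + 19)² = (1117/58)² = 1247689/3364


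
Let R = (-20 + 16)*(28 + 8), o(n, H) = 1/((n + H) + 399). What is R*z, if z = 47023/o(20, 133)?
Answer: -3737764224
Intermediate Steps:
o(n, H) = 1/(399 + H + n) (o(n, H) = 1/((H + n) + 399) = 1/(399 + H + n))
R = -144 (R = -4*36 = -144)
z = 25956696 (z = 47023/(1/(399 + 133 + 20)) = 47023/(1/552) = 47023*552 = 25956696)
R*z = -144*25956696 = -3737764224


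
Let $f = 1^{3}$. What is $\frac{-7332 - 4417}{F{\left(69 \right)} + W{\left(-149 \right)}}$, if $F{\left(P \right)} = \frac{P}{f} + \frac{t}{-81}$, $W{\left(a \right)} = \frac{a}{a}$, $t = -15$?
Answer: $- \frac{837}{5} \approx -167.4$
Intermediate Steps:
$f = 1$
$W{\left(a \right)} = 1$
$F{\left(P \right)} = \frac{5}{27} + P$ ($F{\left(P \right)} = \frac{P}{1} - \frac{15}{-81} = P 1 - - \frac{5}{27} = P + \frac{5}{27} = \frac{5}{27} + P$)
$\frac{-7332 - 4417}{F{\left(69 \right)} + W{\left(-149 \right)}} = \frac{-7332 - 4417}{\left(\frac{5}{27} + 69\right) + 1} = - \frac{11749}{\frac{1868}{27} + 1} = - \frac{11749}{\frac{1895}{27}} = \left(-11749\right) \frac{27}{1895} = - \frac{837}{5}$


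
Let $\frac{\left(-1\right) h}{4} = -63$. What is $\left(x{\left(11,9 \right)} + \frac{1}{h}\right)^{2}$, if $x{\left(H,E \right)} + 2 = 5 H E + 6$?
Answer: $\frac{15812811001}{63504} \approx 2.4901 \cdot 10^{5}$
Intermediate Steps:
$h = 252$ ($h = \left(-4\right) \left(-63\right) = 252$)
$x{\left(H,E \right)} = 4 + 5 E H$ ($x{\left(H,E \right)} = -2 + \left(5 H E + 6\right) = -2 + \left(5 E H + 6\right) = -2 + \left(6 + 5 E H\right) = 4 + 5 E H$)
$\left(x{\left(11,9 \right)} + \frac{1}{h}\right)^{2} = \left(\left(4 + 5 \cdot 9 \cdot 11\right) + \frac{1}{252}\right)^{2} = \left(\left(4 + 495\right) + \frac{1}{252}\right)^{2} = \left(499 + \frac{1}{252}\right)^{2} = \left(\frac{125749}{252}\right)^{2} = \frac{15812811001}{63504}$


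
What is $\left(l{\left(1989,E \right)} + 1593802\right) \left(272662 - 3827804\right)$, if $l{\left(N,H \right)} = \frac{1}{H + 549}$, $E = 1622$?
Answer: $- \frac{12301303768833306}{2171} \approx -5.6662 \cdot 10^{12}$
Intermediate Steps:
$l{\left(N,H \right)} = \frac{1}{549 + H}$
$\left(l{\left(1989,E \right)} + 1593802\right) \left(272662 - 3827804\right) = \left(\frac{1}{549 + 1622} + 1593802\right) \left(272662 - 3827804\right) = \left(\frac{1}{2171} + 1593802\right) \left(-3555142\right) = \frac{3460144143}{2171} \left(-3555142\right) = - \frac{12301303768833306}{2171}$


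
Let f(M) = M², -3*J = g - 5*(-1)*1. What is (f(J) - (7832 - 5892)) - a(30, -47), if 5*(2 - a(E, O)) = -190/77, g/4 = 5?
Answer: -1298023/693 ≈ -1873.0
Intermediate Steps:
g = 20 (g = 4*5 = 20)
J = -25/3 (J = -(20 - 5*(-1)*1)/3 = -(20 + 5*1)/3 = -(20 + 5)/3 = -⅓*25 = -25/3 ≈ -8.3333)
a(E, O) = 192/77 (a(E, O) = 2 - (-38)/77 = 2 - ⅕*(-190/77) = 2 + 38/77 = 192/77)
(f(J) - (7832 - 5892)) - a(30, -47) = ((-25/3)² - (7832 - 5892)) - 1*192/77 = (625/9 - 1*1940) - 192/77 = (625/9 - 1940) - 192/77 = -16835/9 - 192/77 = -1298023/693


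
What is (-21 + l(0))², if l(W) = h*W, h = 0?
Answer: 441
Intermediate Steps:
l(W) = 0 (l(W) = 0*W = 0)
(-21 + l(0))² = (-21 + 0)² = (-21)² = 441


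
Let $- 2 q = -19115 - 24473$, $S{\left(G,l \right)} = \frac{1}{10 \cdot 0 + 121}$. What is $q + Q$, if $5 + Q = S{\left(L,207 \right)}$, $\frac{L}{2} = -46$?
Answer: $\frac{2636470}{121} \approx 21789.0$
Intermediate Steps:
$L = -92$ ($L = 2 \left(-46\right) = -92$)
$S{\left(G,l \right)} = \frac{1}{121}$ ($S{\left(G,l \right)} = \frac{1}{0 + 121} = \frac{1}{121}$)
$q = 21794$ ($q = - \frac{-19115 - 24473}{2} = \left(- \frac{1}{2}\right) \left(-43588\right) = 21794$)
$Q = - \frac{604}{121}$ ($Q = -5 + \frac{1}{121} = - \frac{604}{121} \approx -4.9917$)
$q + Q = 21794 - \frac{604}{121} = \frac{2636470}{121}$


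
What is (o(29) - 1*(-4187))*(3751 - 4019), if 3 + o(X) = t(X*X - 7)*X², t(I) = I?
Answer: -189094904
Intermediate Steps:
o(X) = -3 + X²*(-7 + X²) (o(X) = -3 + (X*X - 7)*X² = -3 + (X² - 7)*X² = -3 + (-7 + X²)*X² = -3 + X²*(-7 + X²))
(o(29) - 1*(-4187))*(3751 - 4019) = ((-3 + 29²*(-7 + 29²)) - 1*(-4187))*(3751 - 4019) = ((-3 + 841*(-7 + 841)) + 4187)*(-268) = ((-3 + 841*834) + 4187)*(-268) = ((-3 + 701394) + 4187)*(-268) = (701391 + 4187)*(-268) = 705578*(-268) = -189094904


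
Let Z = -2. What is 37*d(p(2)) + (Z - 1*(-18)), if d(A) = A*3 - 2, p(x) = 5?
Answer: 497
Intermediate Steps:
d(A) = -2 + 3*A (d(A) = 3*A - 2 = -2 + 3*A)
37*d(p(2)) + (Z - 1*(-18)) = 37*(-2 + 3*5) + (-2 - 1*(-18)) = 37*(-2 + 15) + (-2 + 18) = 37*13 + 16 = 481 + 16 = 497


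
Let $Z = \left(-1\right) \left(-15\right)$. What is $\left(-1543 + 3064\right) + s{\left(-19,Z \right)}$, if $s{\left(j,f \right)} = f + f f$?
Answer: $1761$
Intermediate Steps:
$Z = 15$
$s{\left(j,f \right)} = f + f^{2}$
$\left(-1543 + 3064\right) + s{\left(-19,Z \right)} = \left(-1543 + 3064\right) + 15 \left(1 + 15\right) = 1521 + 15 \cdot 16 = 1521 + 240 = 1761$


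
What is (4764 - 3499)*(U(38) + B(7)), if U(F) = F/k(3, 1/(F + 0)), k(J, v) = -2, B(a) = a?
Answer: -15180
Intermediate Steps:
U(F) = -F/2 (U(F) = F/(-2) = F*(-½) = -F/2)
(4764 - 3499)*(U(38) + B(7)) = (4764 - 3499)*(-½*38 + 7) = 1265*(-19 + 7) = 1265*(-12) = -15180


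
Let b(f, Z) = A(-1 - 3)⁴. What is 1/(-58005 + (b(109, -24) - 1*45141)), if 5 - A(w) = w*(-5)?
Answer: -1/52521 ≈ -1.9040e-5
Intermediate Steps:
A(w) = 5 + 5*w (A(w) = 5 - w*(-5) = 5 - (-5)*w = 5 + 5*w)
b(f, Z) = 50625 (b(f, Z) = (5 + 5*(-1 - 3))⁴ = (5 + 5*(-4))⁴ = (5 - 20)⁴ = (-15)⁴ = 50625)
1/(-58005 + (b(109, -24) - 1*45141)) = 1/(-58005 + (50625 - 1*45141)) = 1/(-58005 + (50625 - 45141)) = 1/(-58005 + 5484) = 1/(-52521) = -1/52521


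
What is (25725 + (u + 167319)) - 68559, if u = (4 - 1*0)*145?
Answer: 125065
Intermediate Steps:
u = 580 (u = (4 + 0)*145 = 4*145 = 580)
(25725 + (u + 167319)) - 68559 = (25725 + (580 + 167319)) - 68559 = (25725 + 167899) - 68559 = 193624 - 68559 = 125065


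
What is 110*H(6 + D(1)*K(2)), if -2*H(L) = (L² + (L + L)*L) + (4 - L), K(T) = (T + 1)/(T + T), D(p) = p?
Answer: -117865/16 ≈ -7366.6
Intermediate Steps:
K(T) = (1 + T)/(2*T) (K(T) = (1 + T)/((2*T)) = (1 + T)*(1/(2*T)) = (1 + T)/(2*T))
H(L) = -2 + L/2 - 3*L²/2 (H(L) = -((L² + (L + L)*L) + (4 - L))/2 = -((L² + (2*L)*L) + (4 - L))/2 = -((L² + 2*L²) + (4 - L))/2 = -(3*L² + (4 - L))/2 = -(4 - L + 3*L²)/2 = -2 + L/2 - 3*L²/2)
110*H(6 + D(1)*K(2)) = 110*(-2 + (6 + 1*((½)*(1 + 2)/2))/2 - 3*(6 + 1*((½)*(1 + 2)/2))²/2) = 110*(-2 + (6 + 1*((½)*(½)*3))/2 - 3*(6 + 1*((½)*(½)*3))²/2) = 110*(-2 + (6 + 1*(¾))/2 - 3*(6 + 1*(¾))²/2) = 110*(-2 + (6 + ¾)/2 - 3*(6 + ¾)²/2) = 110*(-2 + (½)*(27/4) - 3*(27/4)²/2) = 110*(-2 + 27/8 - 3/2*729/16) = 110*(-2 + 27/8 - 2187/32) = 110*(-2143/32) = -117865/16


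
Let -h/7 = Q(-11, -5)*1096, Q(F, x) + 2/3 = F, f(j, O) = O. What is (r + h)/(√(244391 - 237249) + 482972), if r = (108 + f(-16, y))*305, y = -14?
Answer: 7783093780/31808447133 - 16115*√7142/31808447133 ≈ 0.24464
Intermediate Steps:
r = 28670 (r = (108 - 14)*305 = 94*305 = 28670)
Q(F, x) = -⅔ + F
h = 268520/3 (h = -7*(-⅔ - 11)*1096 = -(-245)*1096/3 = -7*(-38360/3) = 268520/3 ≈ 89507.)
(r + h)/(√(244391 - 237249) + 482972) = (28670 + 268520/3)/(√(244391 - 237249) + 482972) = 354530/(3*(√7142 + 482972)) = 354530/(3*(482972 + √7142))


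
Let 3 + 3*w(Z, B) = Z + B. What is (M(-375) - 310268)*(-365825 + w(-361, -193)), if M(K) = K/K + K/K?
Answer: 113560665504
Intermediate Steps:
w(Z, B) = -1 + B/3 + Z/3 (w(Z, B) = -1 + (Z + B)/3 = -1 + (B + Z)/3 = -1 + (B/3 + Z/3) = -1 + B/3 + Z/3)
M(K) = 2 (M(K) = 1 + 1 = 2)
(M(-375) - 310268)*(-365825 + w(-361, -193)) = (2 - 310268)*(-365825 + (-1 + (1/3)*(-193) + (1/3)*(-361))) = -310266*(-365825 + (-1 - 193/3 - 361/3)) = -310266*(-365825 - 557/3) = -310266*(-1098032/3) = 113560665504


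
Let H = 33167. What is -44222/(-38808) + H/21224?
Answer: 39744869/14708232 ≈ 2.7022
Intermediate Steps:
-44222/(-38808) + H/21224 = -44222/(-38808) + 33167/21224 = -44222*(-1/38808) + 33167*(1/21224) = 22111/19404 + 33167/21224 = 39744869/14708232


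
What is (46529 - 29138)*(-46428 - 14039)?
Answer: -1051581597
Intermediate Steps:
(46529 - 29138)*(-46428 - 14039) = 17391*(-60467) = -1051581597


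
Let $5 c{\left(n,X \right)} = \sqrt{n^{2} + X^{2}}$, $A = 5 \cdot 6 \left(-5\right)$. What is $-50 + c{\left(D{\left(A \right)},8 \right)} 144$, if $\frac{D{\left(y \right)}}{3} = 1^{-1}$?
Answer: $-50 + \frac{144 \sqrt{73}}{5} \approx 196.07$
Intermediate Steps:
$A = -150$ ($A = 30 \left(-5\right) = -150$)
$D{\left(y \right)} = 3$ ($D{\left(y \right)} = \frac{3}{1} = 3 \cdot 1 = 3$)
$c{\left(n,X \right)} = \frac{\sqrt{X^{2} + n^{2}}}{5}$ ($c{\left(n,X \right)} = \frac{\sqrt{n^{2} + X^{2}}}{5} = \frac{\sqrt{X^{2} + n^{2}}}{5}$)
$-50 + c{\left(D{\left(A \right)},8 \right)} 144 = -50 + \frac{\sqrt{8^{2} + 3^{2}}}{5} \cdot 144 = -50 + \frac{\sqrt{64 + 9}}{5} \cdot 144 = -50 + \frac{\sqrt{73}}{5} \cdot 144 = -50 + \frac{144 \sqrt{73}}{5}$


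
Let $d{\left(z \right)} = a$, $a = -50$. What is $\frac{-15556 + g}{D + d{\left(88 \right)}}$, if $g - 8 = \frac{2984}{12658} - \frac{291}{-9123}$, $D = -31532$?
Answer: $\frac{299239259887}{607842615598} \approx 0.4923$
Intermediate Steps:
$d{\left(z \right)} = -50$
$g = \frac{159122997}{19246489}$ ($g = 8 + \left(\frac{2984}{12658} - \frac{291}{-9123}\right) = 8 + \left(2984 \cdot \frac{1}{12658} - - \frac{97}{3041}\right) = 8 + \left(\frac{1492}{6329} + \frac{97}{3041}\right) = 8 + \frac{5151085}{19246489} = \frac{159122997}{19246489} \approx 8.2676$)
$\frac{-15556 + g}{D + d{\left(88 \right)}} = \frac{-15556 + \frac{159122997}{19246489}}{-31532 - 50} = - \frac{299239259887}{19246489 \left(-31582\right)} = \left(- \frac{299239259887}{19246489}\right) \left(- \frac{1}{31582}\right) = \frac{299239259887}{607842615598}$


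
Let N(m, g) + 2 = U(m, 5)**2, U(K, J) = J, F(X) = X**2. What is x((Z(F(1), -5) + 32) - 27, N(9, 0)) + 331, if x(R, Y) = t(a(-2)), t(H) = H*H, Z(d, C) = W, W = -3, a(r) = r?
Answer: 335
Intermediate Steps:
Z(d, C) = -3
t(H) = H**2
N(m, g) = 23 (N(m, g) = -2 + 5**2 = -2 + 25 = 23)
x(R, Y) = 4 (x(R, Y) = (-2)**2 = 4)
x((Z(F(1), -5) + 32) - 27, N(9, 0)) + 331 = 4 + 331 = 335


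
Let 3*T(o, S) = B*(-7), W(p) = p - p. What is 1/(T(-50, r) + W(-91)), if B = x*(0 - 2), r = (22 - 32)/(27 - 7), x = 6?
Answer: 1/28 ≈ 0.035714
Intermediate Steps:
W(p) = 0
r = -½ (r = -10/20 = -10*1/20 = -½ ≈ -0.50000)
B = -12 (B = 6*(0 - 2) = 6*(-2) = -12)
T(o, S) = 28 (T(o, S) = (-12*(-7))/3 = (⅓)*84 = 28)
1/(T(-50, r) + W(-91)) = 1/(28 + 0) = 1/28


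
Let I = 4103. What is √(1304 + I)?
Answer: √5407 ≈ 73.532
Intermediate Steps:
√(1304 + I) = √(1304 + 4103) = √5407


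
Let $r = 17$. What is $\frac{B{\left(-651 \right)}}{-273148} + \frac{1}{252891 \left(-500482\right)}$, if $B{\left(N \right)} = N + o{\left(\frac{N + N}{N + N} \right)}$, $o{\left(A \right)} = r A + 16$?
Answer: $\frac{9777331110796}{4321453798669797} \approx 0.0022625$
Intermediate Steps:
$o{\left(A \right)} = 16 + 17 A$ ($o{\left(A \right)} = 17 A + 16 = 16 + 17 A$)
$B{\left(N \right)} = 33 + N$ ($B{\left(N \right)} = N + \left(16 + 17 \frac{N + N}{N + N}\right) = N + \left(16 + 17 \frac{2 N}{2 N}\right) = N + \left(16 + 17 \cdot 2 N \frac{1}{2 N}\right) = N + \left(16 + 17 \cdot 1\right) = N + \left(16 + 17\right) = N + 33 = 33 + N$)
$\frac{B{\left(-651 \right)}}{-273148} + \frac{1}{252891 \left(-500482\right)} = \frac{33 - 651}{-273148} + \frac{1}{252891 \left(-500482\right)} = \left(-618\right) \left(- \frac{1}{273148}\right) + \frac{1}{252891} \left(- \frac{1}{500482}\right) = \frac{309}{136574} - \frac{1}{126567393462} = \frac{9777331110796}{4321453798669797}$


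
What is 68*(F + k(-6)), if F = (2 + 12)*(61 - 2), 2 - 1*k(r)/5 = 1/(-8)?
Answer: 113781/2 ≈ 56891.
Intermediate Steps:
k(r) = 85/8 (k(r) = 10 - 5/(-8) = 10 - 5*(-1/8) = 10 + 5/8 = 85/8)
F = 826 (F = 14*59 = 826)
68*(F + k(-6)) = 68*(826 + 85/8) = 68*(6693/8) = 113781/2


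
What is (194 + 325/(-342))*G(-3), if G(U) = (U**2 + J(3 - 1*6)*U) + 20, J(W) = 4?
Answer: 1122391/342 ≈ 3281.8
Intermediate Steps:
G(U) = 20 + U**2 + 4*U (G(U) = (U**2 + 4*U) + 20 = 20 + U**2 + 4*U)
(194 + 325/(-342))*G(-3) = (194 + 325/(-342))*(20 + (-3)**2 + 4*(-3)) = (194 + 325*(-1/342))*(20 + 9 - 12) = (194 - 325/342)*17 = (66023/342)*17 = 1122391/342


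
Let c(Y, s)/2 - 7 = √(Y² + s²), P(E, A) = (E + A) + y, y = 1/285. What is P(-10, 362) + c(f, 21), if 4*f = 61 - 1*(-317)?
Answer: 104311/285 + 21*√85 ≈ 559.61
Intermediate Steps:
y = 1/285 ≈ 0.0035088
f = 189/2 (f = (61 - 1*(-317))/4 = (61 + 317)/4 = (¼)*378 = 189/2 ≈ 94.500)
P(E, A) = 1/285 + A + E (P(E, A) = (E + A) + 1/285 = (A + E) + 1/285 = 1/285 + A + E)
c(Y, s) = 14 + 2*√(Y² + s²)
P(-10, 362) + c(f, 21) = (1/285 + 362 - 10) + (14 + 2*√((189/2)² + 21²)) = 100321/285 + (14 + 2*√(35721/4 + 441)) = 100321/285 + (14 + 2*√(37485/4)) = 100321/285 + (14 + 2*(21*√85/2)) = 100321/285 + (14 + 21*√85) = 104311/285 + 21*√85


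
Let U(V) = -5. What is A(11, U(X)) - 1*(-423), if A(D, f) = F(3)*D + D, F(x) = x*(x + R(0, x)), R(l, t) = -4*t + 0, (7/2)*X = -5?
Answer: 137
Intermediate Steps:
X = -10/7 (X = (2/7)*(-5) = -10/7 ≈ -1.4286)
R(l, t) = -4*t
F(x) = -3*x**2 (F(x) = x*(x - 4*x) = x*(-3*x) = -3*x**2)
A(D, f) = -26*D (A(D, f) = (-3*3**2)*D + D = (-3*9)*D + D = -27*D + D = -26*D)
A(11, U(X)) - 1*(-423) = -26*11 - 1*(-423) = -286 + 423 = 137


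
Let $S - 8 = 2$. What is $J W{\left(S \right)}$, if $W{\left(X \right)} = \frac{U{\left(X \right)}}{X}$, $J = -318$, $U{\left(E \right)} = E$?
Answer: $-318$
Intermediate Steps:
$S = 10$ ($S = 8 + 2 = 10$)
$W{\left(X \right)} = 1$ ($W{\left(X \right)} = \frac{X}{X} = 1$)
$J W{\left(S \right)} = \left(-318\right) 1 = -318$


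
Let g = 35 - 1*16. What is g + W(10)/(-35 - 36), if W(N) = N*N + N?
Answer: 1239/71 ≈ 17.451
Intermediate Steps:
W(N) = N + N² (W(N) = N² + N = N + N²)
g = 19 (g = 35 - 16 = 19)
g + W(10)/(-35 - 36) = 19 + (10*(1 + 10))/(-35 - 36) = 19 + (10*11)/(-71) = 19 + 110*(-1/71) = 19 - 110/71 = 1239/71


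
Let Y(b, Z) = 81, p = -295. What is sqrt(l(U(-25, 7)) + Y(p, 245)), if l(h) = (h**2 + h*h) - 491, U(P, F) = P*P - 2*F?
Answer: 2*sqrt(186558) ≈ 863.85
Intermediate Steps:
U(P, F) = P**2 - 2*F
l(h) = -491 + 2*h**2 (l(h) = (h**2 + h**2) - 491 = 2*h**2 - 491 = -491 + 2*h**2)
sqrt(l(U(-25, 7)) + Y(p, 245)) = sqrt((-491 + 2*((-25)**2 - 2*7)**2) + 81) = sqrt((-491 + 2*(625 - 14)**2) + 81) = sqrt((-491 + 2*611**2) + 81) = sqrt((-491 + 2*373321) + 81) = sqrt((-491 + 746642) + 81) = sqrt(746151 + 81) = sqrt(746232) = 2*sqrt(186558)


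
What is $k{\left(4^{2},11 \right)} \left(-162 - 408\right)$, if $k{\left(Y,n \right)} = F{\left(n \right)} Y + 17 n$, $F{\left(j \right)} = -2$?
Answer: $-88350$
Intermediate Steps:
$k{\left(Y,n \right)} = - 2 Y + 17 n$
$k{\left(4^{2},11 \right)} \left(-162 - 408\right) = \left(- 2 \cdot 4^{2} + 17 \cdot 11\right) \left(-162 - 408\right) = \left(\left(-2\right) 16 + 187\right) \left(-570\right) = \left(-32 + 187\right) \left(-570\right) = 155 \left(-570\right) = -88350$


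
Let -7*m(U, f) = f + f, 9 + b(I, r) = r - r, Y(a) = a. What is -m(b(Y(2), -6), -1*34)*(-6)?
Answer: 408/7 ≈ 58.286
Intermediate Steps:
b(I, r) = -9 (b(I, r) = -9 + (r - r) = -9 + 0 = -9)
m(U, f) = -2*f/7 (m(U, f) = -(f + f)/7 = -2*f/7)
-m(b(Y(2), -6), -1*34)*(-6) = -(-(-2)*34/7)*(-6) = -(-2/7*(-34))*(-6) = -68*(-6)/7 = -1*(-408/7) = 408/7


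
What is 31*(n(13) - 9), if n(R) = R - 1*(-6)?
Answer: 310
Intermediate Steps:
n(R) = 6 + R (n(R) = R + 6 = 6 + R)
31*(n(13) - 9) = 31*((6 + 13) - 9) = 31*(19 - 9) = 31*10 = 310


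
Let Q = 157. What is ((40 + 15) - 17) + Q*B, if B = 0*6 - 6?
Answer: -904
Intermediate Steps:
B = -6 (B = 0 - 6 = -6)
((40 + 15) - 17) + Q*B = ((40 + 15) - 17) + 157*(-6) = (55 - 17) - 942 = 38 - 942 = -904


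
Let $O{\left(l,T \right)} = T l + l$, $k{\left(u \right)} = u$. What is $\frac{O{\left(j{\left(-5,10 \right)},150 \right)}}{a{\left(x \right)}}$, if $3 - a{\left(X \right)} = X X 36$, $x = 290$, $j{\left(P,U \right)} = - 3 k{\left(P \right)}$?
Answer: $- \frac{755}{1009199} \approx -0.00074812$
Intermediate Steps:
$j{\left(P,U \right)} = - 3 P$
$O{\left(l,T \right)} = l + T l$
$a{\left(X \right)} = 3 - 36 X^{2}$ ($a{\left(X \right)} = 3 - X X 36 = 3 - X^{2} \cdot 36 = 3 - 36 X^{2}$)
$\frac{O{\left(j{\left(-5,10 \right)},150 \right)}}{a{\left(x \right)}} = \frac{\left(-3\right) \left(-5\right) \left(1 + 150\right)}{3 - 36 \cdot 290^{2}} = \frac{15 \cdot 151}{3 - 3027600} = \frac{2265}{3 - 3027600} = \frac{2265}{-3027597} = 2265 \left(- \frac{1}{3027597}\right) = - \frac{755}{1009199}$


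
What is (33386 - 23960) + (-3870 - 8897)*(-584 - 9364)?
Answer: 127015542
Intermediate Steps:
(33386 - 23960) + (-3870 - 8897)*(-584 - 9364) = 9426 - 12767*(-9948) = 9426 + 127006116 = 127015542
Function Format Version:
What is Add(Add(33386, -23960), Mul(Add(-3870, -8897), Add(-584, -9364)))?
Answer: 127015542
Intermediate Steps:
Add(Add(33386, -23960), Mul(Add(-3870, -8897), Add(-584, -9364))) = Add(9426, Mul(-12767, -9948)) = Add(9426, 127006116) = 127015542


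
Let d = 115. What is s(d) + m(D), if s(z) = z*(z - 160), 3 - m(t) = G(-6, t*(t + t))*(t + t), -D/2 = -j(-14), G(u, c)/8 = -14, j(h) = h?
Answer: -11444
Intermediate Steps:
G(u, c) = -112 (G(u, c) = 8*(-14) = -112)
D = -28 (D = -(-2)*(-14) = -2*14 = -28)
m(t) = 3 + 224*t (m(t) = 3 - (-112)*(t + t) = 3 - (-112)*2*t = 3 - (-224)*t = 3 + 224*t)
s(z) = z*(-160 + z)
s(d) + m(D) = 115*(-160 + 115) + (3 + 224*(-28)) = 115*(-45) + (3 - 6272) = -5175 - 6269 = -11444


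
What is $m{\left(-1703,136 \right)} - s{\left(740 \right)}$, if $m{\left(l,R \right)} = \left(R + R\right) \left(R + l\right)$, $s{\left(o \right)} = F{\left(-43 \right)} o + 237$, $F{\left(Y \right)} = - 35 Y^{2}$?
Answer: $47462639$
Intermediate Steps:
$s{\left(o \right)} = 237 - 64715 o$ ($s{\left(o \right)} = - 35 \left(-43\right)^{2} o + 237 = \left(-35\right) 1849 o + 237 = - 64715 o + 237 = 237 - 64715 o$)
$m{\left(l,R \right)} = 2 R \left(R + l\right)$
$m{\left(-1703,136 \right)} - s{\left(740 \right)} = 2 \cdot 136 \left(136 - 1703\right) - \left(237 - 47889100\right) = 2 \cdot 136 \left(-1567\right) - \left(237 - 47889100\right) = -426224 - -47888863 = -426224 + 47888863 = 47462639$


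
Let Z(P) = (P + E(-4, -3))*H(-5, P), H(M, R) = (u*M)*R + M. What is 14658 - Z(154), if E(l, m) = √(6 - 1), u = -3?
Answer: -340312 - 2305*√5 ≈ -3.4547e+5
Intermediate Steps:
H(M, R) = M - 3*M*R (H(M, R) = (-3*M)*R + M = -3*M*R + M = M - 3*M*R)
E(l, m) = √5
Z(P) = (-5 + 15*P)*(P + √5) (Z(P) = (P + √5)*(-5*(1 - 3*P)) = (P + √5)*(-5 + 15*P) = (-5 + 15*P)*(P + √5))
14658 - Z(154) = 14658 - 5*(-1 + 3*154)*(154 + √5) = 14658 - 5*(-1 + 462)*(154 + √5) = 14658 - 5*461*(154 + √5) = 14658 - (354970 + 2305*√5) = 14658 + (-354970 - 2305*√5) = -340312 - 2305*√5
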